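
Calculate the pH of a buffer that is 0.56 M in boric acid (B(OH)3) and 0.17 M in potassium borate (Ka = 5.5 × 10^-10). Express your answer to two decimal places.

pKa = −log(5.5 × 10^-10) = 9.260
pH = pKa + log([A⁻]/[HA]) = 9.260 + log(0.17/0.56)
pH = 9.260 + (-0.518) = 8.74

pH = 8.74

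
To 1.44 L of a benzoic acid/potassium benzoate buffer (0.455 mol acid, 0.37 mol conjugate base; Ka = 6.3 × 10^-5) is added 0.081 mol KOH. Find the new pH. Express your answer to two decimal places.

pH = 4.28

After neutralization: n(C6H5COOH) = 0.374 mol, n(C6H5COO-) = 0.451 mol.
pKa = −log(6.3 × 10^-5) = 4.201
pH = pKa + log([A⁻]/[HA]) = 4.201 + log(0.451/0.374) = 4.201 +0.081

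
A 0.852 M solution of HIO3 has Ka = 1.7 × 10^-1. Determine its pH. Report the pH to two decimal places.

pH = 0.52

HIO3 ⇌ IO3- + H+
Ka = x²/(0.852 − x) = 1.7 × 10^-1
The 5% rule fails; solving x² + Ka·x − Ka·C₀ = 0 exactly:
x = [−0.17 + √(0.17² + 0.579)]/2 = 3.05 × 10^-1 M
pH = −log(3.05 × 10^-1) = 0.52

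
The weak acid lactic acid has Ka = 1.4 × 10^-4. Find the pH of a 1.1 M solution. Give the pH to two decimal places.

CH3CH(OH)COOH ⇌ CH3CH(OH)COO- + H+
From the ICE table, Ka = [H+]²/(1.1 − [H+]) = 1.4 × 10^-4.
Neglecting [H+] in the denominator: [H+] = √(1.4 × 10^-4 × 1.1) = 1.24 × 10^-2 M
Check: 1.1% ionized — well under 5%, approximation valid.
pH = −log(1.24 × 10^-2) = 1.91

pH = 1.91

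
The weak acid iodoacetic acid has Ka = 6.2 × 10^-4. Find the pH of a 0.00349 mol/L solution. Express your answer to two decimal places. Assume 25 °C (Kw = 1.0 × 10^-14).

pH = 2.92

ICH2COOH ⇌ ICH2COO- + H+
Ka = x²/(0.00349 − x) = 6.2 × 10^-4
Here C₀/Ka ≈ 5.63, so the small-x approximation fails. Use the quadratic:
x = (−Ka + √(Ka² + 4·Ka·C₀))/2 = 1.19 × 10^-3 M
pH = −log[H+] = −log(1.19 × 10^-3) = 2.92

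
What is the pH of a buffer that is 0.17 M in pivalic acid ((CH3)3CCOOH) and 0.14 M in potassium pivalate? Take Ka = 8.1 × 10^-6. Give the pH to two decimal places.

pH = 5.01

pKa = −log(8.1 × 10^-6) = 5.092
pH = pKa + log([A⁻]/[HA]) = 5.092 + log(0.14/0.17)
pH = 5.092 + (-0.084) = 5.01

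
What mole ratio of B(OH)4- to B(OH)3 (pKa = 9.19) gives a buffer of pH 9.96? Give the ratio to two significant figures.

ratio = 5.9

pH = pKa + log(r) ⇒ log(r) = 9.96 − 9.19 = +0.77
r = [B(OH)4-]/[B(OH)3] = 10^(+0.77) = 5.89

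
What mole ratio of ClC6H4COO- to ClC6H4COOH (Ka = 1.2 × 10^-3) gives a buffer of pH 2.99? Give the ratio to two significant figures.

ratio = 1.2

pKa = -log(1.2 × 10^-3) = 2.921
pH = pKa + log(r) ⇒ log(r) = 2.99 − 2.921 = +0.069
r = [ClC6H4COO-]/[ClC6H4COOH] = 10^(+0.069) = 1.17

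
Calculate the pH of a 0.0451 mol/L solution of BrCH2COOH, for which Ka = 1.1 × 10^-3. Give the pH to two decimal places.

BrCH2COOH ⇌ BrCH2COO- + H+
Let x = [H+] at equilibrium. Ka = x²/(0.0451 − x).
Here C₀/Ka ≈ 41, so the small-x approximation fails. Use the quadratic:
x = (−Ka + √(Ka² + 4·Ka·C₀))/2 = 6.51 × 10^-3 M
pH = −log[H+] = −log(6.51 × 10^-3) = 2.19

pH = 2.19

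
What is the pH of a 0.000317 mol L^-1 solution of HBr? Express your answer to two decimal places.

HBr is a strong acid and dissociates completely, so [H+] = 0.000317 M.
pH = -log(0.000317) = 3.50

pH = 3.50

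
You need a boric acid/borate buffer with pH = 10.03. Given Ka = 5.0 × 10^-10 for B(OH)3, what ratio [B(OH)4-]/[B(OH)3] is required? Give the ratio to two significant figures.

ratio = 5.4

pKa = -log(5.0 × 10^-10) = 9.301
pH = pKa + log(r) ⇒ log(r) = 10.03 − 9.301 = +0.729
r = [B(OH)4-]/[B(OH)3] = 10^(+0.729) = 5.36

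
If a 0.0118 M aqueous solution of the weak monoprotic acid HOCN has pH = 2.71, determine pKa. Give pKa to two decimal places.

[H+] = 10^(-2.71) = 1.95 × 10^-3 M
At equilibrium [HA] = 0.0118 − 1.95 × 10^-3 = 9.85 × 10^-3 M
Ka = [H+][A-]/[HA] = (1.95 × 10^-3)² / 9.85 × 10^-3 = 3.86 × 10^-4
pKa = -log(3.86 × 10^-4) = 3.41

pKa = 3.41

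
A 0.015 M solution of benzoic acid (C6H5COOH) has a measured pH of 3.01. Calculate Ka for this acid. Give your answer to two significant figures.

Ka = 6.8 × 10^-5

[H+] = 10^(-3.01) = 9.77 × 10^-4 M
At equilibrium [HA] = 0.015 − 9.77 × 10^-4 = 1.40 × 10^-2 M
Ka = [H+][A-]/[HA] = (9.77 × 10^-4)² / 1.40 × 10^-2 = 6.8 × 10^-5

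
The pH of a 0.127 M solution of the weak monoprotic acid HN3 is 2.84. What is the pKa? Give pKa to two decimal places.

[H+] = 10^(-2.84) = 1.45 × 10^-3 M
At equilibrium [HA] = 0.127 − 1.45 × 10^-3 = 1.26 × 10^-1 M
Ka = [H+][A-]/[HA] = (1.45 × 10^-3)² / 1.26 × 10^-1 = 1.67 × 10^-5
pKa = -log(1.67 × 10^-5) = 4.78

pKa = 4.78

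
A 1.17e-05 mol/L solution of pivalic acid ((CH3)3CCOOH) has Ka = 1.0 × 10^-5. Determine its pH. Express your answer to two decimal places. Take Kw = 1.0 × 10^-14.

pH = 5.16

(CH3)3CCOOH ⇌ (CH3)3CCOO- + H+
Let x = [H+] at equilibrium. Ka = x²/(1.17e-05 − x).
x is not negligible relative to C₀; solve x² + 1e-05·x − 1.17e-10 = 0.
x = [−1e-05 + √(1e-05² + 4.68e-10)]/2 = 6.92 × 10^-6 M
pH = −log[H+] = −log(6.92 × 10^-6) = 5.16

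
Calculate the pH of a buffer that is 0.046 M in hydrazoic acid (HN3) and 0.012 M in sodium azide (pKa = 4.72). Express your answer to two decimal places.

pH = pKa + log([A⁻]/[HA]) = 4.72 + log(0.012/0.046)
pH = 4.72 + (-0.584) = 4.14

pH = 4.14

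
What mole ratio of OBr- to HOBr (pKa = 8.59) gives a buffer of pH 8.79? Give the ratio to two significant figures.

pH = pKa + log(r) ⇒ log(r) = 8.79 − 8.59 = +0.20
r = [OBr-]/[HOBr] = 10^(+0.20) = 1.58

ratio = 1.6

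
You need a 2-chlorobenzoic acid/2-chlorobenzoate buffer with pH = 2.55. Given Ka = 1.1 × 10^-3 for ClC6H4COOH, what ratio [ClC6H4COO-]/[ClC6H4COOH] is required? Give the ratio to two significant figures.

pKa = -log(1.1 × 10^-3) = 2.959
pH = pKa + log(r) ⇒ log(r) = 2.55 − 2.959 = -0.409
r = [ClC6H4COO-]/[ClC6H4COOH] = 10^(-0.409) = 0.39

ratio = 0.39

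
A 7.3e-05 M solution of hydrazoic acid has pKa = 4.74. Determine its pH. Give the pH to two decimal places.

HN3 ⇌ N3- + H+
Ka = 10^(−4.74) = 1.82 × 10^-5
Ka = x²/(7.3e-05 − x) = 1.82 × 10^-5
The 5% rule fails; solving x² + Ka·x − Ka·C₀ = 0 exactly:
x = (−Ka + √(Ka² + 4·Ka·C₀))/2 = 2.85 × 10^-5 M
pH = −log[H+] = −log(2.85 × 10^-5) = 4.55

pH = 4.55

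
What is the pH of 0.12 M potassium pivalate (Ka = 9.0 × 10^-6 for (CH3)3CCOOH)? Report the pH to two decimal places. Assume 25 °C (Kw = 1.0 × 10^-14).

(CH3)3CCOO- is the conjugate base of the weak acid (CH3)3CCOOH.
Kb = Kw/Ka = 1.0×10^-14 / 9.0 × 10^-6 = 1.11 × 10^-9
From the ICE table, Kb = x²/(0.12 − x) = 1.11 × 10^-9.
Neglecting x in the denominator: x = √(1.11 × 10^-9 × 0.12) = 1.15 × 10^-5 M
Check: 0.0096% ionized — well under 5%, approximation valid.
pOH = −log(1.15 × 10^-5) = 4.94; pH = 14.00 − 4.94 = 9.06

pH = 9.06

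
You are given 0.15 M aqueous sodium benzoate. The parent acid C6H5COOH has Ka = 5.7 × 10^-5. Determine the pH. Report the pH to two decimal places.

C6H5COO- is the conjugate base of the weak acid C6H5COOH.
Kb = Kw/Ka = 1.0×10^-14 / 5.7 × 10^-5 = 1.75 × 10^-10
Kb = [OH-]²/(0.15 − [OH-]) = 1.75 × 10^-10
Since Kb ≪ C₀, [OH-] ≈ √(Kb·C₀) = 5.12 × 10^-6 M.
pOH = 5.29, so pH = 14.00 − pOH = 8.71

pH = 8.71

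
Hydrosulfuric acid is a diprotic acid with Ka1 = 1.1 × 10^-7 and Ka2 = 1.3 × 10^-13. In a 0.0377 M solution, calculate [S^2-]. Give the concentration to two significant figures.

First ionization gives [H+] ≈ [HS-] = 6.44 × 10^-5 M.
Second step: Ka2 = [H+][S^2-]/[HS-] ≈ [S^2-] (since [H+] ≈ [HS-]).
So [S^2-] ≈ Ka2.

1.3 × 10^-13 M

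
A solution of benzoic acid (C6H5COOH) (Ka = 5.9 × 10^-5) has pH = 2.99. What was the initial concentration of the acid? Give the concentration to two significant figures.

C₀ = 1.9 × 10^-2 M

[H+] = 10^(-2.99) = 1.02 × 10^-3 M = x
Ka = x²/(C₀ − x) ⇒ C₀ = x + x²/Ka
C₀ = 1.02 × 10^-3 + (1.02 × 10^-3)²/(5.9 × 10^-5) = 1.87 × 10^-2 M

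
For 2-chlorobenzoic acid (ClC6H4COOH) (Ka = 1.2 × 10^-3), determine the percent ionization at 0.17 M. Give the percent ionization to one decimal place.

ClC6H4COOH ⇌ ClC6H4COO- + H+; let x = [H+] at equilibrium.
Ka = x²/(C₀ − x); solving the quadratic gives x = 1.37 × 10^-2 M.
% ionization = x/C₀ × 100% = 1.37 × 10^-2/0.17 × 100% = 8.1%

8.1%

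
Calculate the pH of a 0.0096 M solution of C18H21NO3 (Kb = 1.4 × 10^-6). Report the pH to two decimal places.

C18H21NO3 + H2O ⇌ C18H22NO3+ + OH-
Kb = [OH-]²/(0.0096 − [OH-]) = 1.4 × 10^-6
Assume [OH-] ≪ 0.0096: [OH-] ≈ √(1.4 × 10^-6 × 0.0096) = 1.16 × 10^-4 M
pOH = −log(1.16 × 10^-4) = 3.94; pH = 14.00 − 3.94 = 10.06

pH = 10.06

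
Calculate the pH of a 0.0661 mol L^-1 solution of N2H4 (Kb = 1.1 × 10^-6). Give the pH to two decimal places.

N2H4 + H2O ⇌ N2H5+ + OH-
From the ICE table, Kb = x²/(0.0661 − x) = 1.1 × 10^-6.
Neglecting x in the denominator: x = √(1.1 × 10^-6 × 0.0661) = 2.70 × 10^-4 M
pOH = 3.57, so pH = 14.00 − pOH = 10.43

pH = 10.43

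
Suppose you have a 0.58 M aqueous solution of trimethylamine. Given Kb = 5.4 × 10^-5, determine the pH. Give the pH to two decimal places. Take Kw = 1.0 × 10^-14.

pH = 11.75

(CH3)3N + H2O ⇌ (CH3)3NH+ + OH-
From the ICE table, Kb = x²/(0.58 − x) = 5.4 × 10^-5.
Neglecting x in the denominator: x = √(5.4 × 10^-5 × 0.58) = 5.60 × 10^-3 M
pOH = −log(5.60 × 10^-3) = 2.25; pH = 14.00 − 2.25 = 11.75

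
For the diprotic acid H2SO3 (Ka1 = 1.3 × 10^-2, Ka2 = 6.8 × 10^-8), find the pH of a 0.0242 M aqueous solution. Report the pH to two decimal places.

Since Ka1 ≫ Ka2, the first ionization dominates [H+].
Ka1 = x²/(0.0242 − x) = 1.3 × 10^-2
Solving the quadratic: x = (−Ka1 + √(Ka1² + 4·Ka1·C₀))/2 = 1.24 × 10^-2 M
pH = −log(1.24 × 10^-2) = 1.91

pH = 1.91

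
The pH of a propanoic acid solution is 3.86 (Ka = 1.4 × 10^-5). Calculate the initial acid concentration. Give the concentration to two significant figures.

C₀ = 1.5 × 10^-3 M

[H+] = 10^(-3.86) = 1.38 × 10^-4 M = x
Ka = x²/(C₀ − x) ⇒ C₀ = x + x²/Ka
C₀ = 1.38 × 10^-4 + (1.38 × 10^-4)²/(1.4 × 10^-5) = 1.50 × 10^-3 M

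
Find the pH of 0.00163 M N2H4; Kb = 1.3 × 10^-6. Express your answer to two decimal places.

pH = 9.66

N2H4 + H2O ⇌ N2H5+ + OH-
From the ICE table, Kb = [OH-]²/(0.00163 − [OH-]) = 1.3 × 10^-6.
Neglecting [OH-] in the denominator: [OH-] = √(1.3 × 10^-6 × 0.00163) = 4.60 × 10^-5 M
Check: 2.8% ionized — well under 5%, approximation valid.
pOH = −log(4.60 × 10^-5) = 4.34; pH = 14.00 − 4.34 = 9.66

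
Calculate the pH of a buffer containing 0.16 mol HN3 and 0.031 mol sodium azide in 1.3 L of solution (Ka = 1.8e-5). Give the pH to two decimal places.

pH = 4.03

pKa = −log(1.8 × 10^-5) = 4.745
pH = pKa + log([A⁻]/[HA]) = 4.745 + log(0.031/0.16)
pH = 4.745 + (-0.713) = 4.03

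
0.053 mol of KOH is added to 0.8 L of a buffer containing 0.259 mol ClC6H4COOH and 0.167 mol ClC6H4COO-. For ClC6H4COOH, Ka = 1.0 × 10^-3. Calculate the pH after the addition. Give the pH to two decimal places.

pH = 3.03

After neutralization: n(ClC6H4COOH) = 0.206 mol, n(ClC6H4COO-) = 0.22 mol.
pKa = −log(1.0 × 10^-3) = 3.000
pH = pKa + log([A⁻]/[HA]) = 3.000 + log(0.22/0.206) = 3.000 +0.029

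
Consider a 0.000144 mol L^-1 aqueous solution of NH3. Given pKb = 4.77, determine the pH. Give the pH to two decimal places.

NH3 + H2O ⇌ NH4+ + OH-
Kb = 10^(−4.77) = 1.70 × 10^-5
Let x = [OH-] at equilibrium. Kb = x²/(0.000144 − x).
Here C₀/Kb ≈ 8.47, so the small-x approximation fails. Use the quadratic:
x = [−1.7e-05 + √(1.7e-05² + 9.79e-09)]/2 = 4.17 × 10^-5 M
pOH = −log(4.17 × 10^-5) = 4.38; pH = 14.00 − 4.38 = 9.62

pH = 9.62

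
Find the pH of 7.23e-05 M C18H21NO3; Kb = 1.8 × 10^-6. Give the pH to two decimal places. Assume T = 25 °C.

pH = 9.02

C18H21NO3 + H2O ⇌ C18H22NO3+ + OH-
From the ICE table, Kb = x²/(7.23e-05 − x) = 1.8 × 10^-6.
The 5% rule fails; solving x² + Kb·x − Kb·C₀ = 0 exactly:
x = (−Kb + √(Kb² + 4·Kb·C₀))/2 = 1.05 × 10^-5 M
pOH = −log(1.05 × 10^-5) = 4.98; pH = 14.00 − 4.98 = 9.02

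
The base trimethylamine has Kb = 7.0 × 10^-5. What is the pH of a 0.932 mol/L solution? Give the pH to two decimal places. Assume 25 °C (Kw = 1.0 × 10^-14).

(CH3)3N + H2O ⇌ (CH3)3NH+ + OH-
Kb = x²/(0.932 − x) = 7.0 × 10^-5
Assume x ≪ 0.932: x ≈ √(7.0 × 10^-5 × 0.932) = 8.08 × 10^-3 M
pOH = 2.09, so pH = 14.00 − pOH = 11.91

pH = 11.91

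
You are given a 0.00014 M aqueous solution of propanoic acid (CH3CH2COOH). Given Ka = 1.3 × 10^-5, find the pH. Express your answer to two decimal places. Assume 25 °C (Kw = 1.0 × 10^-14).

pH = 4.44

CH3CH2COOH ⇌ CH3CH2COO- + H+
Ka = x²/(0.00014 − x) = 1.3 × 10^-5
x is not negligible relative to C₀; solve x² + 1.3e-05·x − 1.82e-09 = 0.
x = [−1.3e-05 + √(1.3e-05² + 7.28e-09)]/2 = 3.67 × 10^-5 M
pH = −log(3.67 × 10^-5) = 4.44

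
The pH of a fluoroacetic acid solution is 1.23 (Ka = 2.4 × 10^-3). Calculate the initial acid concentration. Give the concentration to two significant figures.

C₀ = 1.5 M

[H+] = 10^(-1.23) = 5.89 × 10^-2 M = x
Ka = x²/(C₀ − x) ⇒ C₀ = x + x²/Ka
C₀ = 5.89 × 10^-2 + (5.89 × 10^-2)²/(2.4 × 10^-3) = 1.50 M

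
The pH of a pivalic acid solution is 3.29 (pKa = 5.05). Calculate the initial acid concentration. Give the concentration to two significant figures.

[H+] = 10^(-3.29) = 5.13 × 10^-4 M = x
Ka = 10^(−5.05) = 8.91 × 10^-6
Ka = x²/(C₀ − x) ⇒ C₀ = x + x²/Ka
C₀ = 5.13 × 10^-4 + (5.13 × 10^-4)²/(8.91 × 10^-6) = 3.00 × 10^-2 M

C₀ = 3.0 × 10^-2 M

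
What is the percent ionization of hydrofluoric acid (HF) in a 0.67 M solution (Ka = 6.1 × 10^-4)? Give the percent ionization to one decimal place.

3.0%

HF ⇌ F- + H+; let x = [H+] at equilibrium.
x ≈ √(Ka·C₀) = √(6.1 × 10^-4 × 0.67) = 2.02 × 10^-2 M
% ionization = x/C₀ × 100% = 2.02 × 10^-2/0.67 × 100% = 3.0%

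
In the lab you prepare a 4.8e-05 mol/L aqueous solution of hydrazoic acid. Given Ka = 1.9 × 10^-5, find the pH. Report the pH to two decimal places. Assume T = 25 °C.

pH = 4.65

HN3 ⇌ N3- + H+
Ka = x²/(4.8e-05 − x) = 1.9 × 10^-5
Here C₀/Ka ≈ 2.53, so the small-x approximation fails. Use the quadratic:
x = [−1.9e-05 + √(1.9e-05² + 3.65e-09)]/2 = 2.22 × 10^-5 M
pH = −log[H+] = −log(2.22 × 10^-5) = 4.65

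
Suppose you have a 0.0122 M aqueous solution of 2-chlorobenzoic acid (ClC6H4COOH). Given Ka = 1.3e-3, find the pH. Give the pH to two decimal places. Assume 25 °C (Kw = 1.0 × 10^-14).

ClC6H4COOH ⇌ ClC6H4COO- + H+
Ka = [H+]²/(0.0122 − [H+]) = 1.3 × 10^-3
Here C₀/Ka ≈ 9.38, so the small-[H+] approximation fails. Use the quadratic:
[H+] = [−0.0013 + √(0.0013² + 6.34e-05)]/2 = 3.39 × 10^-3 M
pH = −log[H+] = −log(3.39 × 10^-3) = 2.47

pH = 2.47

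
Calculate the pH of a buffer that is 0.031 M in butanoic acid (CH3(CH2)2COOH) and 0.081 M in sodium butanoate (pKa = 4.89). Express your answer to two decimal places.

pH = 5.31

Henderson–Hasselbalch: pH = pKa + log([CH3(CH2)2COO-]/[CH3(CH2)2COOH]) = 4.89 + log(0.081/0.031)
pH = 4.89 + (+0.417) = 5.31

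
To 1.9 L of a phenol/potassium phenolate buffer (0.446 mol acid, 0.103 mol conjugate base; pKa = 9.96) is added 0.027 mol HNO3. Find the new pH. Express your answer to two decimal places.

pH = 9.17

Added H+ converts C6H5O- to C6H5OH: C6H5OH → 0.473 mol, C6H5O- → 0.076 mol.
pH = pKa + log([A⁻]/[HA]) = 9.96 + log(0.076/0.473) = 9.96 -0.794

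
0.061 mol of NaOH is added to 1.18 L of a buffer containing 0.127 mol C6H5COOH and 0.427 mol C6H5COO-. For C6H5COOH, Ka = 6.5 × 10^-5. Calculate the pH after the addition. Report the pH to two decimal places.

pH = 5.06

After neutralization: n(C6H5COOH) = 0.066 mol, n(C6H5COO-) = 0.488 mol.
pKa = −log(6.5 × 10^-5) = 4.187
pH = pKa + log(n_C6H5COO-/n_C6H5COOH) = 4.187 + log(0.488/0.066) = 4.187 + (+0.869)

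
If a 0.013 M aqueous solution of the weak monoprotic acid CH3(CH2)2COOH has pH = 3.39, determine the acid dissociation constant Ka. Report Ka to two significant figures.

Ka = 1.3 × 10^-5

[H+] = 10^(-3.39) = 4.07 × 10^-4 M
At equilibrium [HA] = 0.013 − 4.07 × 10^-4 = 1.26 × 10^-2 M
Ka = [H+][A-]/[HA] = (4.07 × 10^-4)² / 1.26 × 10^-2 = 1.3 × 10^-5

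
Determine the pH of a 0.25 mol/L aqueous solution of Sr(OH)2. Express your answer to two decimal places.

Sr(OH)2 is a strong base (each formula unit releases 2 OH-); [OH-] = 0.5 M.
pOH = -log(0.5) = 0.30
pH = 14.00 - 0.30 = 13.70

pH = 13.70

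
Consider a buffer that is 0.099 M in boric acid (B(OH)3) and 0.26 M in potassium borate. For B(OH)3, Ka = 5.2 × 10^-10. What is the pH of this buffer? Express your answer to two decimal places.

pKa = −log(5.2 × 10^-10) = 9.284
Henderson–Hasselbalch: pH = pKa + log([B(OH)4-]/[B(OH)3]) = 9.284 + log(0.26/0.099)
pH = 9.284 + (+0.419) = 9.70

pH = 9.70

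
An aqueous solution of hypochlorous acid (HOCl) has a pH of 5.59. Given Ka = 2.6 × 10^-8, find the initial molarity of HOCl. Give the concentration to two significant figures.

[H+] = 10^(-5.59) = 2.57 × 10^-6 M = x
Ka = x²/(C₀ − x) ⇒ C₀ = x + x²/Ka
C₀ = 2.57 × 10^-6 + (2.57 × 10^-6)²/(2.6 × 10^-8) = 2.57 × 10^-4 M

C₀ = 2.6 × 10^-4 M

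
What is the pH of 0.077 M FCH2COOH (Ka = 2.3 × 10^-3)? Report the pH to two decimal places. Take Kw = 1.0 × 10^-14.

FCH2COOH ⇌ FCH2COO- + H+
From the ICE table, Ka = [H+]²/(0.077 − [H+]) = 2.3 × 10^-3.
[H+] is not negligible relative to C₀; solve [H+]² + 0.0023·[H+] − 0.000177 = 0.
[H+] = [−0.0023 + √(0.0023² + 0.000708)]/2 = 1.22 × 10^-2 M
pH = −log(1.22 × 10^-2) = 1.91

pH = 1.91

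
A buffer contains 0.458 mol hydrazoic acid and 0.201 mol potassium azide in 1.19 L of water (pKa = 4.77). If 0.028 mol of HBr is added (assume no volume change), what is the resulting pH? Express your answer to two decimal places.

Added H+ converts N3- to HN3: HN3 → 0.486 mol, N3- → 0.173 mol.
pH = pKa + log([A⁻]/[HA]) = 4.77 + log(0.173/0.486) = 4.77 -0.449

pH = 4.32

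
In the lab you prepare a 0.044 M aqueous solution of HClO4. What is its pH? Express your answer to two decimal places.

pH = 1.36

HClO4 is a strong acid and dissociates completely, so [H+] = 0.044 M.
pH = -log(0.044) = 1.36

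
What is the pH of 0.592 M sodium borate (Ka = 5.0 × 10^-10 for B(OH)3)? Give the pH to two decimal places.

pH = 11.54

B(OH)4- is the conjugate base of the weak acid B(OH)3.
Kb = Kw/Ka = 1.0×10^-14 / 5.0 × 10^-10 = 2.00 × 10^-5
From the ICE table, Kb = [OH-]²/(0.592 − [OH-]) = 2.00 × 10^-5.
Neglecting [OH-] in the denominator: [OH-] = √(2.00 × 10^-5 × 0.592) = 3.44 × 10^-3 M
([OH-]/C₀ = 0.58% < 5%, so the approximation holds.)
pOH = −log(3.44 × 10^-3) = 2.46; pH = 14.00 − 2.46 = 11.54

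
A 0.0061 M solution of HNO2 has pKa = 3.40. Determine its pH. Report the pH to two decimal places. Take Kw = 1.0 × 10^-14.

HNO2 ⇌ NO2- + H+
Ka = 10^(−3.40) = 3.98 × 10^-4
Ka = [H+]²/(0.0061 − [H+]) = 3.98 × 10^-4
The 5% rule fails; solving [H+]² + Ka·[H+] − Ka·C₀ = 0 exactly:
[H+] = [−0.000398 + √(0.000398² + 9.71e-06)]/2 = 1.37 × 10^-3 M
pH = −log[H+] = −log(1.37 × 10^-3) = 2.86

pH = 2.86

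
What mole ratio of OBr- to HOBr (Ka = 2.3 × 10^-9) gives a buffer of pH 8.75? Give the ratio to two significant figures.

pKa = -log(2.3 × 10^-9) = 8.638
pH = pKa + log(r) ⇒ log(r) = 8.75 − 8.638 = +0.112
r = [OBr-]/[HOBr] = 10^(+0.112) = 1.29

ratio = 1.3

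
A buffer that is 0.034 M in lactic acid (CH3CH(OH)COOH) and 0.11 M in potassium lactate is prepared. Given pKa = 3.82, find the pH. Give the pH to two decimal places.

pH = 4.33

Using pH = pKa + log([base]/[acid]) with [base]/[acid] = 0.11/0.034:
pH = 3.82 + (+0.510) = 4.33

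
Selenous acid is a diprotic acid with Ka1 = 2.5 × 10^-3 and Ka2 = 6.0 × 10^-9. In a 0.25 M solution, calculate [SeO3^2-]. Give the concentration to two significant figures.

First ionization gives [H+] ≈ [HSeO3-] = 2.38 × 10^-2 M.
Second step: Ka2 = [H+][SeO3^2-]/[HSeO3-] ≈ [SeO3^2-] (since [H+] ≈ [HSeO3-]).
So [SeO3^2-] ≈ Ka2.

6.0 × 10^-9 M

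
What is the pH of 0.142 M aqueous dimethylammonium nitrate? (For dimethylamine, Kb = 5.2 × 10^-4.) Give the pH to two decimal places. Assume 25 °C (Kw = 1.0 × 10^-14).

(CH3)2NH2+ is the conjugate acid of the weak base (CH3)2NH.
Ka = Kw/Kb = 1.0×10^-14 / 5.2 × 10^-4 = 1.92 × 10^-11
From the ICE table, Ka = [H+]²/(0.142 − [H+]) = 1.92 × 10^-11.
Assume [H+] ≪ 0.142: [H+] ≈ √(1.92 × 10^-11 × 0.142) = 1.65 × 10^-6 M
([H+]/C₀ = 0.0012% < 5%, so the approximation holds.)
pH = −log[H+] = −log(1.65 × 10^-6) = 5.78

pH = 5.78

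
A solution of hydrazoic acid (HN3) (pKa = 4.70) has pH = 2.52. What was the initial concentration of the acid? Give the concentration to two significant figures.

[H+] = 10^(-2.52) = 3.02 × 10^-3 M = x
Ka = 10^(−4.70) = 2.00 × 10^-5
Ka = x²/(C₀ − x) ⇒ C₀ = x + x²/Ka
C₀ = 3.02 × 10^-3 + (3.02 × 10^-3)²/(2.00 × 10^-5) = 4.59 × 10^-1 M

C₀ = 4.6 × 10^-1 M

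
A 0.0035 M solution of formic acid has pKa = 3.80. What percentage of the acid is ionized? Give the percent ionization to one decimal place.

19.1%

HCOOH ⇌ HCOO- + H+; let x = [H+] at equilibrium.
Ka = 10^(−3.80) = 1.58 × 10^-4
Solve x² + 0.000158x − 5.53e-07 = 0 → x = 6.69 × 10^-4 M
Fraction ionized = 6.69 × 10^-4 / 0.0035 = 0.1911 → 19.1%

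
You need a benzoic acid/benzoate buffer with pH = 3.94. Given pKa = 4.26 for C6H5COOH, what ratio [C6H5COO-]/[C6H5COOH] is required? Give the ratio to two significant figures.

ratio = 0.48

pH = pKa + log(r) ⇒ log(r) = 3.94 − 4.26 = -0.32
r = [C6H5COO-]/[C6H5COOH] = 10^(-0.32) = 0.479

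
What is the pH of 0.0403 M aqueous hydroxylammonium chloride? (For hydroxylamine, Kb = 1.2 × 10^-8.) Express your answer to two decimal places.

pH = 3.74

NH3OH+ is the conjugate acid of the weak base NH2OH.
Ka = Kw/Kb = 1.0×10^-14 / 1.2 × 10^-8 = 8.33 × 10^-7
From the ICE table, Ka = x²/(0.0403 − x) = 8.33 × 10^-7.
Assume x ≪ 0.0403: x ≈ √(8.33 × 10^-7 × 0.0403) = 1.83 × 10^-4 M
pH = −log(1.83 × 10^-4) = 3.74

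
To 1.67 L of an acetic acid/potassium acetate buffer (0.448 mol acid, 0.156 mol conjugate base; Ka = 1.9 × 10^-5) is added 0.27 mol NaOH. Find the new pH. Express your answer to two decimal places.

pH = 5.10

After neutralization: n(CH3COOH) = 0.178 mol, n(CH3COO-) = 0.426 mol.
pKa = −log(1.9 × 10^-5) = 4.721
pH = pKa + log(n_CH3COO-/n_CH3COOH) = 4.721 + log(0.426/0.178) = 4.721 + (+0.379)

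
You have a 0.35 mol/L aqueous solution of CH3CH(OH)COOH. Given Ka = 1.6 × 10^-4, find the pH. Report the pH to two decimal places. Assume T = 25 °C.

CH3CH(OH)COOH ⇌ CH3CH(OH)COO- + H+
Ka = x²/(0.35 − x) = 1.6 × 10^-4
Since Ka ≪ C₀, x ≈ √(Ka·C₀) = 7.48 × 10^-3 M.
pH = −log(7.48 × 10^-3) = 2.13

pH = 2.13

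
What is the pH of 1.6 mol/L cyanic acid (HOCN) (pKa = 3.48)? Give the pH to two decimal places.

pH = 1.64

HOCN ⇌ OCN- + H+
Ka = 10^(−3.48) = 3.31 × 10^-4
Ka = [H+]²/(1.6 − [H+]) = 3.31 × 10^-4
Assume [H+] ≪ 1.6: [H+] ≈ √(3.31 × 10^-4 × 1.6) = 2.30 × 10^-2 M
pH = −log[H+] = −log(2.30 × 10^-2) = 1.64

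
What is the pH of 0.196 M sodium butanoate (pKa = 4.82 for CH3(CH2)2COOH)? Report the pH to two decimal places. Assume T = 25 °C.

CH3(CH2)2COO- is the conjugate base of the weak acid CH3(CH2)2COOH.
Ka = 10^(−4.82) = 1.51 × 10^-5
Kb = Kw/Ka = 1.0×10^-14 / 1.51 × 10^-5 = 6.62 × 10^-10
Kb = [OH-]²/(0.196 − [OH-]) = 6.62 × 10^-10
Neglecting [OH-] in the denominator: [OH-] = √(6.62 × 10^-10 × 0.196) = 1.14 × 10^-5 M
pOH = −log(1.14 × 10^-5) = 4.94; pH = 14.00 − 4.94 = 9.06

pH = 9.06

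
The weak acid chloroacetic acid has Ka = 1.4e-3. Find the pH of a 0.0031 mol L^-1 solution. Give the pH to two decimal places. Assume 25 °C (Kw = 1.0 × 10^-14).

pH = 2.82

ClCH2COOH ⇌ ClCH2COO- + H+
Ka = [H+]²/(0.0031 − [H+]) = 1.4 × 10^-3
The 5% rule fails; solving [H+]² + Ka·[H+] − Ka·C₀ = 0 exactly:
[H+] = (−Ka + √(Ka² + 4·Ka·C₀))/2 = 1.50 × 10^-3 M
pH = −log[H+] = −log(1.50 × 10^-3) = 2.82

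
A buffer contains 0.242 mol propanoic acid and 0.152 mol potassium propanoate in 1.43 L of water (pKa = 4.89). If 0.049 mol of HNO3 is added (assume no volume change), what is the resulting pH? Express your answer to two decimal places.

pH = 4.44

After neutralization: n(CH3CH2COOH) = 0.291 mol, n(CH3CH2COO-) = 0.103 mol.
pH = pKa + log([A⁻]/[HA]) = 4.89 + log(0.103/0.291) = 4.89 -0.451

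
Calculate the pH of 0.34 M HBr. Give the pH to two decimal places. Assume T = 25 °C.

HBr is a strong acid and dissociates completely, so [H+] = 0.34 M.
pH = -log(0.34) = 0.47

pH = 0.47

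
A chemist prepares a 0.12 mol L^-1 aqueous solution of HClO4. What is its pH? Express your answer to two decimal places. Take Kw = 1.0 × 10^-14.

HClO4 is a strong acid and dissociates completely, so [H+] = 0.12 M.
pH = -log(0.12) = 0.92

pH = 0.92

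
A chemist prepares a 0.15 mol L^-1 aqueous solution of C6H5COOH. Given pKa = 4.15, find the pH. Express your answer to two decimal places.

C6H5COOH ⇌ C6H5COO- + H+
Ka = 10^(−4.15) = 7.08 × 10^-5
From the ICE table, Ka = x²/(0.15 − x) = 7.08 × 10^-5.
Assume x ≪ 0.15: x ≈ √(7.08 × 10^-5 × 0.15) = 3.26 × 10^-3 M
(x/C₀ = 2.2% < 5%, so the approximation holds.)
pH = −log[H+] = −log(3.26 × 10^-3) = 2.49

pH = 2.49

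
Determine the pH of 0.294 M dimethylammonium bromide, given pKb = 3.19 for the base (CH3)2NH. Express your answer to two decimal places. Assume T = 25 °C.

pH = 5.67

(CH3)2NH2+ is the conjugate acid of the weak base (CH3)2NH.
Kb = 10^(−3.19) = 6.46 × 10^-4
Ka = Kw/Kb = 1.0×10^-14 / 6.46 × 10^-4 = 1.55 × 10^-11
From the ICE table, Ka = x²/(0.294 − x) = 1.55 × 10^-11.
Assume x ≪ 0.294: x ≈ √(1.55 × 10^-11 × 0.294) = 2.13 × 10^-6 M
pH = −log(2.13 × 10^-6) = 5.67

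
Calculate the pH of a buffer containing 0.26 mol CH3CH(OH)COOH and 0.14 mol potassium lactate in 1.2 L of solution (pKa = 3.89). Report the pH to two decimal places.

pH = 3.62

Using pH = pKa + log([base]/[acid]) with [base]/[acid] = 0.14/0.26:
pH = 3.89 + (-0.269) = 3.62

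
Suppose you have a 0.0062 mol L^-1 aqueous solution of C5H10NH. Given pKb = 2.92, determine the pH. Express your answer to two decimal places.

pH = 11.34

C5H10NH + H2O ⇌ C5H10NH2+ + OH-
Kb = 10^(−2.92) = 1.20 × 10^-3
From the ICE table, Kb = [OH-]²/(0.0062 − [OH-]) = 1.20 × 10^-3.
The 5% rule fails; solving [OH-]² + Kb·[OH-] − Kb·C₀ = 0 exactly:
[OH-] = [−0.0012 + √(0.0012² + 2.98e-05)]/2 = 2.19 × 10^-3 M
pOH = 2.66, so pH = 14.00 − pOH = 11.34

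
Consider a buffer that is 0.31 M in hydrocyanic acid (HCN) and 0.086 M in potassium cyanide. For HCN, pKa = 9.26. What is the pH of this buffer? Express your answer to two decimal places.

Henderson–Hasselbalch: pH = pKa + log([CN-]/[HCN]) = 9.26 + log(0.086/0.31)
pH = 9.26 + (-0.557) = 8.70

pH = 8.70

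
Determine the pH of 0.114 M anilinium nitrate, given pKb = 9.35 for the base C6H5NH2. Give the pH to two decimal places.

C6H5NH3+ is the conjugate acid of the weak base C6H5NH2.
Kb = 10^(−9.35) = 4.47 × 10^-10
Ka = Kw/Kb = 1.0×10^-14 / 4.47 × 10^-10 = 2.24 × 10^-5
From the ICE table, Ka = [H+]²/(0.114 − [H+]) = 2.24 × 10^-5.
Assume [H+] ≪ 0.114: [H+] ≈ √(2.24 × 10^-5 × 0.114) = 1.60 × 10^-3 M
([H+]/C₀ = 1.4% < 5%, so the approximation holds.)
pH = −log(1.60 × 10^-3) = 2.80

pH = 2.80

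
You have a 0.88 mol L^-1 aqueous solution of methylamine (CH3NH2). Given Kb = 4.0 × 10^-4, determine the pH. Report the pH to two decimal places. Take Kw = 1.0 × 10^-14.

pH = 12.27

CH3NH2 + H2O ⇌ CH3NH3+ + OH-
From the ICE table, Kb = x²/(0.88 − x) = 4.0 × 10^-4.
Since Kb ≪ C₀, x ≈ √(Kb·C₀) = 1.88 × 10^-2 M.
pOH = 1.73, so pH = 14.00 − pOH = 12.27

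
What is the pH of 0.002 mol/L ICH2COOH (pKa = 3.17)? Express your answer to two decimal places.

pH = 3.06

ICH2COOH ⇌ ICH2COO- + H+
Ka = 10^(−3.17) = 6.76 × 10^-4
From the ICE table, Ka = [H+]²/(0.002 − [H+]) = 6.76 × 10^-4.
[H+] is not negligible relative to C₀; solve [H+]² + 0.000676·[H+] − 1.35e-06 = 0.
[H+] = (−Ka + √(Ka² + 4·Ka·C₀))/2 = 8.73 × 10^-4 M
pH = −log(8.73 × 10^-4) = 3.06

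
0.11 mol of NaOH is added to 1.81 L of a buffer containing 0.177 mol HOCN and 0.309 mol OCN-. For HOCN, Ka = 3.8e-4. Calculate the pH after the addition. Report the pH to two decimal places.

pH = 4.22

OH- converts HOCN to OCN-: HOCN → 0.067 mol, OCN- → 0.419 mol.
pKa = −log(3.8 × 10^-4) = 3.420
pH = pKa + log(n_OCN-/n_HOCN) = 3.420 + log(0.419/0.067) = 3.420 + (+0.796)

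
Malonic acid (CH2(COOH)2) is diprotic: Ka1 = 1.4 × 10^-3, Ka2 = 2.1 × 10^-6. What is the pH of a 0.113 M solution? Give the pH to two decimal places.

pH = 1.92

Since Ka1 ≫ Ka2, the first ionization dominates [H+].
Ka1 = x²/(0.113 − x) = 1.4 × 10^-3
Solving the quadratic: x = (−Ka1 + √(Ka1² + 4·Ka1·C₀))/2 = 1.19 × 10^-2 M
pH = −log(1.19 × 10^-2) = 1.92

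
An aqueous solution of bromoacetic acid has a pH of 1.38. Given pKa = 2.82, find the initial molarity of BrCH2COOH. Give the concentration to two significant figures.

C₀ = 1.2 M

[H+] = 10^(-1.38) = 4.17 × 10^-2 M = x
Ka = 10^(−2.82) = 1.51 × 10^-3
Ka = x²/(C₀ − x) ⇒ C₀ = x + x²/Ka
C₀ = 4.17 × 10^-2 + (4.17 × 10^-2)²/(1.51 × 10^-3) = 1.19 M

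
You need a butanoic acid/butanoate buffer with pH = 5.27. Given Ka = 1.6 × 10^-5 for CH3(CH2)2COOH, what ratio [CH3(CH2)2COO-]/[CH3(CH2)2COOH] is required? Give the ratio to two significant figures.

pKa = -log(1.6 × 10^-5) = 4.796
pH = pKa + log(r) ⇒ log(r) = 5.27 − 4.796 = +0.474
r = [CH3(CH2)2COO-]/[CH3(CH2)2COOH] = 10^(+0.474) = 2.98

ratio = 3.0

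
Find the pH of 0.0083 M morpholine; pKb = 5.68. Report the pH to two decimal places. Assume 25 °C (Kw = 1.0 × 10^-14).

C4H8ONH + H2O ⇌ C4H8ONH2+ + OH-
Kb = 10^(−5.68) = 2.09 × 10^-6
Kb = [OH-]²/(0.0083 − [OH-]) = 2.09 × 10^-6
Neglecting [OH-] in the denominator: [OH-] = √(2.09 × 10^-6 × 0.0083) = 1.32 × 10^-4 M
([OH-]/C₀ = 1.6% < 5%, so the approximation holds.)
pOH = −log(1.32 × 10^-4) = 3.88; pH = 14.00 − 3.88 = 10.12

pH = 10.12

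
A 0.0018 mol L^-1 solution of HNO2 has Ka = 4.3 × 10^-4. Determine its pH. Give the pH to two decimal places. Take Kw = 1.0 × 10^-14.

pH = 3.16

HNO2 ⇌ NO2- + H+
From the ICE table, Ka = [H+]²/(0.0018 − [H+]) = 4.3 × 10^-4.
The 5% rule fails; solving [H+]² + Ka·[H+] − Ka·C₀ = 0 exactly:
[H+] = (−Ka + √(Ka² + 4·Ka·C₀))/2 = 6.91 × 10^-4 M
pH = −log[H+] = −log(6.91 × 10^-4) = 3.16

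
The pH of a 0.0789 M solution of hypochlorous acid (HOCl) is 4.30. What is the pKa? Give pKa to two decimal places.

pKa = 7.50

[H+] = 10^(-4.30) = 5.01 × 10^-5 M
At equilibrium [HA] = 0.0789 − 5.01 × 10^-5 = 7.88 × 10^-2 M
Ka = [H+][A-]/[HA] = (5.01 × 10^-5)² / 7.88 × 10^-2 = 3.19 × 10^-8
pKa = -log(3.19 × 10^-8) = 7.50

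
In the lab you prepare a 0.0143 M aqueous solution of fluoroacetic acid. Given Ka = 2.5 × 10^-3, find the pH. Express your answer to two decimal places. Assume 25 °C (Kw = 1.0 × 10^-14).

pH = 2.31

FCH2COOH ⇌ FCH2COO- + H+
Ka = [H+]²/(0.0143 − [H+]) = 2.5 × 10^-3
[H+] is not negligible relative to C₀; solve [H+]² + 0.0025·[H+] − 3.58e-05 = 0.
[H+] = [−0.0025 + √(0.0025² + 0.000143)]/2 = 4.86 × 10^-3 M
pH = −log[H+] = −log(4.86 × 10^-3) = 2.31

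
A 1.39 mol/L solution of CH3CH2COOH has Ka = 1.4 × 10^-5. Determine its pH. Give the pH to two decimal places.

CH3CH2COOH ⇌ CH3CH2COO- + H+
Ka = [H+]²/(1.39 − [H+]) = 1.4 × 10^-5
Assume [H+] ≪ 1.39: [H+] ≈ √(1.4 × 10^-5 × 1.39) = 4.41 × 10^-3 M
pH = −log[H+] = −log(4.41 × 10^-3) = 2.36

pH = 2.36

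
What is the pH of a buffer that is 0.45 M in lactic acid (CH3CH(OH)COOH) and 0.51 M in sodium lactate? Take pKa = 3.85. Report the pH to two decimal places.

Henderson–Hasselbalch: pH = pKa + log([CH3CH(OH)COO-]/[CH3CH(OH)COOH]) = 3.85 + log(0.51/0.45)
pH = 3.85 + (+0.054) = 3.90

pH = 3.90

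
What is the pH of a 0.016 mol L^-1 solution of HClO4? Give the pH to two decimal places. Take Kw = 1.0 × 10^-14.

pH = 1.80

HClO4 is a strong acid and dissociates completely, so [H+] = 0.016 M.
pH = -log(0.016) = 1.80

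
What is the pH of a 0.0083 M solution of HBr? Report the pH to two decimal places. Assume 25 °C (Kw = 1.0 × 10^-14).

pH = 2.08

HBr is a strong acid and dissociates completely, so [H+] = 0.0083 M.
pH = -log(0.0083) = 2.08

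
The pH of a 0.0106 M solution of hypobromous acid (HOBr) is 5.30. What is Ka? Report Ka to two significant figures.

[H+] = 10^(-5.30) = 5.01 × 10^-6 M
At equilibrium [HA] = 0.0106 − 5.01 × 10^-6 = 1.06 × 10^-2 M
Ka = [H+][A-]/[HA] = (5.01 × 10^-6)² / 1.06 × 10^-2 = 2.4 × 10^-9

Ka = 2.4 × 10^-9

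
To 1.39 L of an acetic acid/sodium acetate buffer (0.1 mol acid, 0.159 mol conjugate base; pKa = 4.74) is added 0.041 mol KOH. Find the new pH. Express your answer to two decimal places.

pH = 5.27

OH- converts CH3COOH to CH3COO-: CH3COOH → 0.059 mol, CH3COO- → 0.2 mol.
pH = pKa + log([A⁻]/[HA]) = 4.74 + log(0.2/0.059) = 4.74 +0.530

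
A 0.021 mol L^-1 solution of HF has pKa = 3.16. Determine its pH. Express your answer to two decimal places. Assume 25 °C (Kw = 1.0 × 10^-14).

HF ⇌ F- + H+
Ka = 10^(−3.16) = 6.92 × 10^-4
Ka = x²/(0.021 − x) = 6.92 × 10^-4
x is not negligible relative to C₀; solve x² + 0.000692·x − 1.45e-05 = 0.
x = (−Ka + √(Ka² + 4·Ka·C₀))/2 = 3.48 × 10^-3 M
pH = −log(3.48 × 10^-3) = 2.46

pH = 2.46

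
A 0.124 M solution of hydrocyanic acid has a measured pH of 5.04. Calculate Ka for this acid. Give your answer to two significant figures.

Ka = 6.7 × 10^-10

[H+] = 10^(-5.04) = 9.12 × 10^-6 M
At equilibrium [HA] = 0.124 − 9.12 × 10^-6 = 1.24 × 10^-1 M
Ka = [H+][A-]/[HA] = (9.12 × 10^-6)² / 1.24 × 10^-1 = 6.7 × 10^-10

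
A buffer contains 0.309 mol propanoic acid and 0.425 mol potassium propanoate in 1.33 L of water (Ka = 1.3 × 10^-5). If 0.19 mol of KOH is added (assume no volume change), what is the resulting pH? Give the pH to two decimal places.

pH = 5.60

After neutralization: n(CH3CH2COOH) = 0.119 mol, n(CH3CH2COO-) = 0.615 mol.
pKa = −log(1.3 × 10^-5) = 4.886
pH = pKa + log(n_CH3CH2COO-/n_CH3CH2COOH) = 4.886 + log(0.615/0.119) = 4.886 + (+0.713)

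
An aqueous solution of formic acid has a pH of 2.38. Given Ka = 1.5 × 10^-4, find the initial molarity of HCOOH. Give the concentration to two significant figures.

C₀ = 1.2 × 10^-1 M

[H+] = 10^(-2.38) = 4.17 × 10^-3 M = x
Ka = x²/(C₀ − x) ⇒ C₀ = x + x²/Ka
C₀ = 4.17 × 10^-3 + (4.17 × 10^-3)²/(1.5 × 10^-4) = 1.20 × 10^-1 M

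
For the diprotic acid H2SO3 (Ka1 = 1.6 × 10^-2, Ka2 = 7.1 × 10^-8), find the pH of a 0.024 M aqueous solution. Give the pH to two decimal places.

pH = 1.88

Since Ka1 ≫ Ka2, the first ionization dominates [H+].
Ka1 = x²/(0.024 − x) = 1.6 × 10^-2
Solving the quadratic: x = (−Ka1 + √(Ka1² + 4·Ka1·C₀))/2 = 1.32 × 10^-2 M
pH = −log(1.32 × 10^-2) = 1.88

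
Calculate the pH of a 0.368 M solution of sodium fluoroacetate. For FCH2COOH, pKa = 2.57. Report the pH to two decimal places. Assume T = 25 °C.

FCH2COO- is the conjugate base of the weak acid FCH2COOH.
Ka = 10^(−2.57) = 2.69 × 10^-3
Kb = Kw/Ka = 1.0×10^-14 / 2.69 × 10^-3 = 3.72 × 10^-12
Kb = x²/(0.368 − x) = 3.72 × 10^-12
Assume x ≪ 0.368: x ≈ √(3.72 × 10^-12 × 0.368) = 1.17 × 10^-6 M
Check: 0.00032% ionized — well under 5%, approximation valid.
pOH = −log(1.17 × 10^-6) = 5.93; pH = 14.00 − 5.93 = 8.07

pH = 8.07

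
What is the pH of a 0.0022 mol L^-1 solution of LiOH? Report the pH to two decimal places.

LiOH is a strong base; [OH-] = 0.0022 M.
pOH = -log(0.0022) = 2.66
pH = 14.00 - 2.66 = 11.34

pH = 11.34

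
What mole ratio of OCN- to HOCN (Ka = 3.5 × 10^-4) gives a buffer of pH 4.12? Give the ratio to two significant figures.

pKa = -log(3.5 × 10^-4) = 3.456
pH = pKa + log(r) ⇒ log(r) = 4.12 − 3.456 = +0.664
r = [OCN-]/[HOCN] = 10^(+0.664) = 4.61

ratio = 4.6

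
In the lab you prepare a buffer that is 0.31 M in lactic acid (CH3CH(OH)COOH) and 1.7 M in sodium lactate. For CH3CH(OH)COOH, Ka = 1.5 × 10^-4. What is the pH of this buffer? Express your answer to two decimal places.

pKa = −log(1.5 × 10^-4) = 3.824
pH = pKa + log([A⁻]/[HA]) = 3.824 + log(1.7/0.31)
pH = 3.824 + (+0.739) = 4.56

pH = 4.56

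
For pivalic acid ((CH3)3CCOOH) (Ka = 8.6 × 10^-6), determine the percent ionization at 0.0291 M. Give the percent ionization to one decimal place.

1.7%

(CH3)3CCOOH ⇌ (CH3)3CCOO- + H+; let x = [H+] at equilibrium.
x ≈ √(Ka·C₀) = √(8.6 × 10^-6 × 0.0291) = 5.00 × 10^-4 M
% ionization = x/C₀ × 100% = 5.00 × 10^-4/0.0291 × 100% = 1.7%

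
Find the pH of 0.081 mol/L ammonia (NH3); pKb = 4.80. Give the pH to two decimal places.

pH = 11.05

NH3 + H2O ⇌ NH4+ + OH-
Kb = 10^(−4.80) = 1.58 × 10^-5
From the ICE table, Kb = [OH-]²/(0.081 − [OH-]) = 1.58 × 10^-5.
Assume [OH-] ≪ 0.081: [OH-] ≈ √(1.58 × 10^-5 × 0.081) = 1.13 × 10^-3 M
pOH = −log(1.13 × 10^-3) = 2.95; pH = 14.00 − 2.95 = 11.05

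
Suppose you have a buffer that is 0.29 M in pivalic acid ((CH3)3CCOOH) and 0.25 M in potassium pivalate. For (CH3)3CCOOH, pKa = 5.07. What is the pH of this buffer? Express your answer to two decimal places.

Henderson–Hasselbalch: pH = pKa + log([(CH3)3CCOO-]/[(CH3)3CCOOH]) = 5.07 + log(0.25/0.29)
pH = 5.07 + (-0.064) = 5.01

pH = 5.01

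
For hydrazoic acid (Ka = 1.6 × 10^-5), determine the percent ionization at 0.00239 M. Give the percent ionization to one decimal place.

7.9%

HN3 ⇌ N3- + H+; let x = [H+] at equilibrium.
Ka = x²/(C₀ − x); solving the quadratic gives x = 1.88 × 10^-4 M.
Fraction ionized = 1.88 × 10^-4 / 0.00239 = 0.0787 → 7.9%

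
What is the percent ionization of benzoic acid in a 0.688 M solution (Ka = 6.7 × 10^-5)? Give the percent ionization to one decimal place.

C6H5COOH ⇌ C6H5COO- + H+; let x = [H+] at equilibrium.
x ≈ √(Ka·C₀) = √(6.7 × 10^-5 × 0.688) = 6.79 × 10^-3 M
Fraction ionized = 6.79 × 10^-3 / 0.688 = 0.0099 → 1.0%

1.0%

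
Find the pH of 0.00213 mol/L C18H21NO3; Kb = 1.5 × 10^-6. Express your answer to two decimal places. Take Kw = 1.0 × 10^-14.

pH = 9.75

C18H21NO3 + H2O ⇌ C18H22NO3+ + OH-
Kb = x²/(0.00213 − x) = 1.5 × 10^-6
Since Kb ≪ C₀, x ≈ √(Kb·C₀) = 5.65 × 10^-5 M.
Check: 2.7% ionized — well under 5%, approximation valid.
pOH = −log(5.65 × 10^-5) = 4.25; pH = 14.00 − 4.25 = 9.75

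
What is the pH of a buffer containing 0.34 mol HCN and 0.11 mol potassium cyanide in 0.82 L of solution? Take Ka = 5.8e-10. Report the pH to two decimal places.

pH = 8.75

pKa = −log(5.8 × 10^-10) = 9.237
Henderson–Hasselbalch: pH = pKa + log([CN-]/[HCN]) = 9.237 + log(0.11/0.34)
pH = 9.237 + (-0.490) = 8.75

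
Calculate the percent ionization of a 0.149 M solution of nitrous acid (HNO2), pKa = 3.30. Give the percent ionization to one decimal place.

HNO2 ⇌ NO2- + H+; let x = [H+] at equilibrium.
Ka = 10^(−3.30) = 5.01 × 10^-4
Solve x² + 0.000501x − 7.46e-05 = 0 → x = 8.39 × 10^-3 M
Fraction ionized = 8.39 × 10^-3 / 0.149 = 0.0563 → 5.6%

5.6%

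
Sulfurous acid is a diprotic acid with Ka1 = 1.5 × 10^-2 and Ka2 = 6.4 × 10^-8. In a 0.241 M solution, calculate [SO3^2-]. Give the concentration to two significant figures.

6.4 × 10^-8 M

First ionization gives [H+] ≈ [HSO3-] = 5.31 × 10^-2 M.
Second step: Ka2 = [H+][SO3^2-]/[HSO3-] ≈ [SO3^2-] (since [H+] ≈ [HSO3-]).
So [SO3^2-] ≈ Ka2.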